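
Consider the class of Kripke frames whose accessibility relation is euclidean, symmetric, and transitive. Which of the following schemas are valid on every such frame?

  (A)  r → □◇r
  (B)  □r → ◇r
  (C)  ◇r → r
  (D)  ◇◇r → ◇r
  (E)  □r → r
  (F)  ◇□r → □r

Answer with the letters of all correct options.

A, D, F

(A) r → □◇r is axiom B; it is valid on a frame exactly when R is symmetric. Every such R is symmetric, so valid.
(B) axiom D: valid iff R is serial. Such an R need not be serial — not valid.
(C) ◇r → r is valid only on frames where every R-edge is a self-loop. Such an R need not be a subset of the identity — not valid.
(D) ◇◇r → ◇r is the dual of axiom 4, which corresponds to transitivity. Every such R is transitive — valid.
(E) □r → r is axiom T; it is valid on a frame exactly when R is reflexive. Such an R need not be reflexive, so not valid.
(F) the dual of axiom 5: valid iff R is euclidean. Every such R is euclidean — valid.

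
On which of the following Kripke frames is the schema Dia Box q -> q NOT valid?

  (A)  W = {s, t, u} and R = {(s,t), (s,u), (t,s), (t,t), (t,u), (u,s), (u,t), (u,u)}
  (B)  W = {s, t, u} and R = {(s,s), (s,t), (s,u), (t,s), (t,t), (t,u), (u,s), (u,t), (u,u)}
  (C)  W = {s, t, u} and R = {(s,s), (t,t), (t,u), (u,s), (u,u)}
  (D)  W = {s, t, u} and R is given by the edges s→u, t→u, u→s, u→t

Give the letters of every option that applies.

C

The schema Dia Box q -> q is the dual of axiom B; it is valid on a frame iff R is symmetric.
(A) R is symmetric (every R-edge is matched by its reverse), so the schema is valid here.
(B) R is symmetric (every R-edge is matched by its reverse), so the schema is valid here.
(C) R is not symmetric (t R u but not u R t), so the schema fails here.
(D) R is symmetric (every R-edge is matched by its reverse), so the schema is valid here.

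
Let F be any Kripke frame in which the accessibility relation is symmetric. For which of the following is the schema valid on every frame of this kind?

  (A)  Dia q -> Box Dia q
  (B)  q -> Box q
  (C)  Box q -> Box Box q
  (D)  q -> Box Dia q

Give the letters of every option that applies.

(A) Dia q -> Box Dia q is axiom 5; it is valid on a frame exactly when R is euclidean. Such an R need not be euclidean, so not valid.
(B) q -> Box q is valid only on frames where every R-edge is a self-loop. Such an R need not be a subset of the identity — not valid.
(C) Box q -> Box Box q is axiom 4; it is valid on a frame exactly when R is transitive. Such an R need not be transitive, so not valid.
(D) axiom B: valid iff R is symmetric. Every such R is symmetric — valid.

D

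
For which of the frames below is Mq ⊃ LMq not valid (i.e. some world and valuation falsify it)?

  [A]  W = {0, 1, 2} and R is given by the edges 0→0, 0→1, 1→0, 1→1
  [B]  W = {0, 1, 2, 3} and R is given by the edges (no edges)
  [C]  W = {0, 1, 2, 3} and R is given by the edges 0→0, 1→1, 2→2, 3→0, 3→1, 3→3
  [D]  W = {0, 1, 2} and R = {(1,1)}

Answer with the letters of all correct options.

C

The schema Mq ⊃ LMq is axiom 5; it is valid on a frame iff R is euclidean.
(A) R is euclidean (any two R-successors of the same world are R-related), so the schema is valid here.
(B) R is euclidean (any two R-successors of the same world are R-related), so the schema is valid here.
(C) R is not euclidean (3 R 0 and 3 R 1 but not 0 R 1), so the schema fails here.
(D) R is euclidean (any two R-successors of the same world are R-related), so the schema is valid here.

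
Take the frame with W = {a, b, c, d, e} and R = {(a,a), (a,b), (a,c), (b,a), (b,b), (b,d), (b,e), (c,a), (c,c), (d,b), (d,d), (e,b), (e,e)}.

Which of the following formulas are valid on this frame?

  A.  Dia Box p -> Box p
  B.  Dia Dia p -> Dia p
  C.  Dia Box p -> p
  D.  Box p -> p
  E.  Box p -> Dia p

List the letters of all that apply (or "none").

C, D, E

R is reflexive: each world relates to itself.
R is symmetric: every R-edge is matched by its reverse.
R is not transitive: a R b and b R d but not a R d.
R is not euclidean: a R b and a R c but not b R c.
R is serial: every world has an R-successor.
(A) Dia Box p -> Box p is the dual of axiom 5; it is valid on a frame exactly when R is euclidean. R is not euclidean, so not valid.
(B) Dia Dia p -> Dia p is the dual of axiom 4, which corresponds to transitivity. R is not transitive — not valid.
(C) the dual of axiom B: valid iff R is symmetric. R is symmetric — valid.
(D) Box p -> p is axiom T, which corresponds to reflexivity. R is reflexive — valid.
(E) Box p -> Dia p is axiom D; it is valid on a frame exactly when R is serial. R is serial, so valid.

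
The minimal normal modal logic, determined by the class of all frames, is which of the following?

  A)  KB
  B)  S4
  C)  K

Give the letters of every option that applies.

(A) KB is determined by the class of symmetric frames.
(B) S4 is determined by the class of reflexive and transitive frames.
(C) K is determined by exactly this class.

C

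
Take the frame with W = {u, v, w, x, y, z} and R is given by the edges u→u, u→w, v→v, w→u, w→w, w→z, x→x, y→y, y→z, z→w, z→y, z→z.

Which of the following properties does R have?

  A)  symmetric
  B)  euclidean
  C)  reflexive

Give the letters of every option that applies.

A, C

(A) symmetric: every R-edge is matched by its reverse.
(B) not euclidean: w R u and w R z but not u R z.
(C) reflexive: each world relates to itself.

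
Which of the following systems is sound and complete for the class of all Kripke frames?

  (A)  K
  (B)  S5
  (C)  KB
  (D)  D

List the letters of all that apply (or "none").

(A) K is determined by exactly this class.
(B) S5 is determined by the class of reflexive, symmetric, and transitive frames.
(C) KB is determined by the class of symmetric frames.
(D) D is determined by the class of serial frames.

A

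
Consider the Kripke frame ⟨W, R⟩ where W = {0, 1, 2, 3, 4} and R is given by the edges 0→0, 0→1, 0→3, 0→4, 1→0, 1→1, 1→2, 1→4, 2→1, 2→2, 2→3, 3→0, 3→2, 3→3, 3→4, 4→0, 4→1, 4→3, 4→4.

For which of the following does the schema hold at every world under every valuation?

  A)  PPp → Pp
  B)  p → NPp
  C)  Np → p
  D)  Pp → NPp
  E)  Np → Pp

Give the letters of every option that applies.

R is reflexive: each world relates to itself.
R is symmetric: every R-edge is matched by its reverse.
R is not transitive: 0 R 1 and 1 R 2 but not 0 R 2.
R is not euclidean: 0 R 1 and 0 R 3 but not 1 R 3.
R is serial: every world has an R-successor.
(A) PPp → Pp is the dual of axiom 4; it is valid on a frame exactly when R is transitive. R is not transitive, so not valid.
(B) axiom B: valid iff R is symmetric. R is symmetric — valid.
(C) Np → p is axiom T; it is valid on a frame exactly when R is reflexive. R is reflexive, so valid.
(D) Pp → NPp is axiom 5, which corresponds to the euclidean property. R is not euclidean — not valid.
(E) axiom D: valid iff R is serial. R is serial — valid.

B, C, E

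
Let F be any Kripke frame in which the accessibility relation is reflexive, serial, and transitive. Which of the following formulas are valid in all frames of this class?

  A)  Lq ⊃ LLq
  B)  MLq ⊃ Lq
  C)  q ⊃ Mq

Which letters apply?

(A) Lq ⊃ LLq (axiom 4) characterises the transitive frames. Every such R is transitive — valid.
(B) the dual of axiom 5: valid iff R is euclidean. Such an R need not be euclidean — not valid.
(C) the dual of axiom T: valid iff R is reflexive. Every such R is reflexive — valid.

A, C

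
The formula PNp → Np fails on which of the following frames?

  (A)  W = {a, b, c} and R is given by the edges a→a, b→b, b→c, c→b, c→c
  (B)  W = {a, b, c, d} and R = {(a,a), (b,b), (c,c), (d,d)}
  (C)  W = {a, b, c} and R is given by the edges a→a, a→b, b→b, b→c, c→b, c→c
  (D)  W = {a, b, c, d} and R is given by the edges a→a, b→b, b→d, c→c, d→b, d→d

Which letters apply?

C

The schema PNp → Np is the dual of axiom 5; it is valid on a frame iff R is euclidean.
(A) R is euclidean (any two R-successors of the same world are R-related), so the schema is valid here.
(B) R is euclidean (any two R-successors of the same world are R-related), so the schema is valid here.
(C) R is not euclidean (a R b and a R a but not b R a), so the schema fails here.
(D) R is euclidean (any two R-successors of the same world are R-related), so the schema is valid here.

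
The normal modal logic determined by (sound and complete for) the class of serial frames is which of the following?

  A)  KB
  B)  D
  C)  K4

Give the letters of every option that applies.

(A) KB is determined by the class of symmetric frames.
(B) D is determined by exactly this class.
(C) K4 is determined by the class of transitive frames.

B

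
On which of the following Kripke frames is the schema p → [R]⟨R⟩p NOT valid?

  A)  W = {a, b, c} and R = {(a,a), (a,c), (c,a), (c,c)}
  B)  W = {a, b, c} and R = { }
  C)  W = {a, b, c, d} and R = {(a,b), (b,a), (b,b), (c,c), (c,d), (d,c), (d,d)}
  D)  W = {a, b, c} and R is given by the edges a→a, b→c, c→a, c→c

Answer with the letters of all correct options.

D

The schema p → [R]⟨R⟩p is axiom B; it is valid on a frame iff R is symmetric.
(A) R is symmetric (every R-edge is matched by its reverse), so the schema is valid here.
(B) R is symmetric (every R-edge is matched by its reverse), so the schema is valid here.
(C) R is symmetric (every R-edge is matched by its reverse), so the schema is valid here.
(D) R is not symmetric (b R c but not c R b), so the schema fails here.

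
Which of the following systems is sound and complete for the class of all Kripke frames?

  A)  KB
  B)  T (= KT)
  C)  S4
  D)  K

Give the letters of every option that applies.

D

(A) KB is determined by the class of symmetric frames.
(B) T (= KT) is determined by the class of reflexive frames.
(C) S4 is determined by the class of reflexive and transitive frames.
(D) K is determined by exactly this class.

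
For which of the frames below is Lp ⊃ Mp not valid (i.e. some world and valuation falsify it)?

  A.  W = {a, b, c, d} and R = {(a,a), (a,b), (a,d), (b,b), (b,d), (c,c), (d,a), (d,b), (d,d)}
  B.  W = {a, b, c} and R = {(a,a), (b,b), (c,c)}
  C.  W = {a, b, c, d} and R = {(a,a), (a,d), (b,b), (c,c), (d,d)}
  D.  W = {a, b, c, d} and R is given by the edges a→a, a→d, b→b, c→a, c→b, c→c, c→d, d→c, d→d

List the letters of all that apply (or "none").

none

The schema Lp ⊃ Mp is axiom D; it is valid on a frame iff R is serial.
(A) R is serial (every world has an R-successor), so the schema is valid here.
(B) R is serial (every world has an R-successor), so the schema is valid here.
(C) R is serial (every world has an R-successor), so the schema is valid here.
(D) R is serial (every world has an R-successor), so the schema is valid here.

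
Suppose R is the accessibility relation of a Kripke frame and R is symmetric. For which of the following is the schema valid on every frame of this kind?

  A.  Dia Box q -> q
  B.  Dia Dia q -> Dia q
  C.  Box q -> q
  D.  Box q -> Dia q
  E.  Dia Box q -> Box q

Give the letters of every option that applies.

A

(A) Dia Box q -> q (the dual of axiom B) characterises the symmetric frames. Every such R is symmetric — valid.
(B) the dual of axiom 4: valid iff R is transitive. Such an R need not be transitive — not valid.
(C) Box q -> q is axiom T; it is valid on a frame exactly when R is reflexive. Such an R need not be reflexive, so not valid.
(D) Box q -> Dia q (axiom D) characterises the serial frames. Such an R need not be serial — not valid.
(E) Dia Box q -> Box q (the dual of axiom 5) characterises the euclidean frames. Such an R need not be euclidean — not valid.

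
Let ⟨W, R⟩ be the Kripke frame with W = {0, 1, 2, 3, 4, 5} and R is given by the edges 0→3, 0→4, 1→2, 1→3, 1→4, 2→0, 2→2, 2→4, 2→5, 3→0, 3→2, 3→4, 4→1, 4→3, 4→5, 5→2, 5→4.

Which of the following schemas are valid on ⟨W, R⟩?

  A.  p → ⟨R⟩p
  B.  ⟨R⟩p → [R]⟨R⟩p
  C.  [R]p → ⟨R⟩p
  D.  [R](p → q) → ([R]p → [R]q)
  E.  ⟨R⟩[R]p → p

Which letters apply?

C, D

R is not reflexive: not 0 R 0.
R is not symmetric: 0 R 4 but not 4 R 0.
R is not euclidean: 1 R 2 and 1 R 3 but not 2 R 3.
R is serial: every world has an R-successor.
(A) p → ⟨R⟩p (the dual of axiom T) characterises the reflexive frames. R is not reflexive — not valid.
(B) axiom 5: valid iff R is euclidean. R is not euclidean — not valid.
(C) [R]p → ⟨R⟩p is axiom D, which corresponds to seriality. R is serial — valid.
(D) [R](p → q) → ([R]p → [R]q) is the K axiom; it holds on all frames — valid.
(E) ⟨R⟩[R]p → p (the dual of axiom B) characterises the symmetric frames. R is not symmetric — not valid.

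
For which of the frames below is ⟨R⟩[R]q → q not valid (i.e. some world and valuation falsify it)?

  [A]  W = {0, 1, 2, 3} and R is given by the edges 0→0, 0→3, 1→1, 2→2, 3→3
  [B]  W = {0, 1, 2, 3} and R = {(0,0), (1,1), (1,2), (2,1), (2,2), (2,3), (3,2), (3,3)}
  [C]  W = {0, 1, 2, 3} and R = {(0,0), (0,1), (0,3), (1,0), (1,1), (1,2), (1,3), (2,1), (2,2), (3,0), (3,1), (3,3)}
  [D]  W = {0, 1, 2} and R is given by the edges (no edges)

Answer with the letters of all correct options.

A

The schema ⟨R⟩[R]q → q is the dual of axiom B; it is valid on a frame iff R is symmetric.
(A) R is not symmetric (0 R 3 but not 3 R 0), so the schema fails here.
(B) R is symmetric (every R-edge is matched by its reverse), so the schema is valid here.
(C) R is symmetric (every R-edge is matched by its reverse), so the schema is valid here.
(D) R is symmetric (every R-edge is matched by its reverse), so the schema is valid here.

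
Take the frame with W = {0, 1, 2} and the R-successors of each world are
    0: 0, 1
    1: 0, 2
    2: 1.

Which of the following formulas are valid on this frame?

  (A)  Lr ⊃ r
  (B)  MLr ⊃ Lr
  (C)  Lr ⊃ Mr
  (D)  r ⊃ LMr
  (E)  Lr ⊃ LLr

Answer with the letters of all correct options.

C, D

R is not reflexive: not 1 R 1.
R is symmetric: every R-edge is matched by its reverse.
R is not transitive: 0 R 1 and 1 R 2 but not 0 R 2.
R is not euclidean: 1 R 0 and 1 R 2 but not 0 R 2.
R is serial: every world has an R-successor.
(A) axiom T: valid iff R is reflexive. R is not reflexive — not valid.
(B) the dual of axiom 5: valid iff R is euclidean. R is not euclidean — not valid.
(C) Lr ⊃ Mr (axiom D) characterises the serial frames. R is serial — valid.
(D) axiom B: valid iff R is symmetric. R is symmetric — valid.
(E) Lr ⊃ LLr is axiom 4; it is valid on a frame exactly when R is transitive. R is not transitive, so not valid.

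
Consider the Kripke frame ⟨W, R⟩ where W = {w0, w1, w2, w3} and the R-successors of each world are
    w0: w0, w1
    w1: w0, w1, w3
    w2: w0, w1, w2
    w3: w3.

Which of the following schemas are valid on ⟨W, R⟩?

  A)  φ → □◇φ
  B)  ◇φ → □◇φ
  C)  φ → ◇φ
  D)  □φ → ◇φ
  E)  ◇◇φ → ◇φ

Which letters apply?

R is reflexive: each world relates to itself.
R is not symmetric: w1 R w3 but not w3 R w1.
R is not transitive: w0 R w1 and w1 R w3 but not w0 R w3.
R is not euclidean: w1 R w0 and w1 R w3 but not w0 R w3.
R is serial: every world has an R-successor.
(A) φ → □◇φ is axiom B, which corresponds to symmetry. R is not symmetric — not valid.
(B) ◇φ → □◇φ is axiom 5, which corresponds to the euclidean property. R is not euclidean — not valid.
(C) φ → ◇φ is the dual of axiom T; it is valid on a frame exactly when R is reflexive. R is reflexive, so valid.
(D) □φ → ◇φ is axiom D; it is valid on a frame exactly when R is serial. R is serial, so valid.
(E) ◇◇φ → ◇φ is the dual of axiom 4; it is valid on a frame exactly when R is transitive. R is not transitive, so not valid.

C, D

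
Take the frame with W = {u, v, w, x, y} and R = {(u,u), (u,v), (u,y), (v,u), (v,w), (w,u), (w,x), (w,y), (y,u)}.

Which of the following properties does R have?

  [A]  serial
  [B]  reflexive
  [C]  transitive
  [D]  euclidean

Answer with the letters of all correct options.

none

(A) not serial: x has no R-successor.
(B) not reflexive: not v R v.
(C) not transitive: u R v and v R w but not u R w.
(D) not euclidean: u R v and u R y but not v R y.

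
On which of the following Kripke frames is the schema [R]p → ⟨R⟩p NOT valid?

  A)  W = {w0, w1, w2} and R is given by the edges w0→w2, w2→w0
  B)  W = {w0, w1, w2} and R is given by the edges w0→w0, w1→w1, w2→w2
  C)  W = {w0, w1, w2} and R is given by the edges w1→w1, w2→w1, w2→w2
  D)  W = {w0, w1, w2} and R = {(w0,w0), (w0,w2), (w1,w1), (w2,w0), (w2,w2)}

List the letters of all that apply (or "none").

A, C

The schema [R]p → ⟨R⟩p is axiom D; it is valid on a frame iff R is serial.
(A) R is not serial (w1 has no R-successor), so the schema fails here.
(B) R is serial (every world has an R-successor), so the schema is valid here.
(C) R is not serial (w0 has no R-successor), so the schema fails here.
(D) R is serial (every world has an R-successor), so the schema is valid here.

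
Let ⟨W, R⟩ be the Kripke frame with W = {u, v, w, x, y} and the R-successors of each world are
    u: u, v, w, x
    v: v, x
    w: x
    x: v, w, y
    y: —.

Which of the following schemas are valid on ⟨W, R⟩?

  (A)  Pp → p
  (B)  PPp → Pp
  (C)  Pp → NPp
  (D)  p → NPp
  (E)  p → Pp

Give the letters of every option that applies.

none

R is not reflexive: not w R w.
R is not symmetric: u R v but not v R u.
R is not transitive: u R x and x R y but not u R y.
R is not euclidean: u R v and u R u but not v R u.
R is not a subset of the identity: u R v with u ≠ v.
(A) Pp → p (the converse of T) corresponds to R being a subset of the identity. Here R ⊄ identity, so not valid.
(B) PPp → Pp is the dual of axiom 4; it is valid on a frame exactly when R is transitive. R is not transitive, so not valid.
(C) Pp → NPp (axiom 5) characterises the euclidean frames. R is not euclidean — not valid.
(D) p → NPp is axiom B, which corresponds to symmetry. R is not symmetric — not valid.
(E) p → Pp (the dual of axiom T) characterises the reflexive frames. R is not reflexive — not valid.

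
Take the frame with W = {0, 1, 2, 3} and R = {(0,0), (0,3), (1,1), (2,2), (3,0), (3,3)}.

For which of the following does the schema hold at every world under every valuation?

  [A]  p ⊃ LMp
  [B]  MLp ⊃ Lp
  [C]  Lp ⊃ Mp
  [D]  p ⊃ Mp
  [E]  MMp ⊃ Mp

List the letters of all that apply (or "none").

A, B, C, D, E

R is reflexive: each world relates to itself.
R is symmetric: every R-edge is matched by its reverse.
R is transitive: R is closed under composition.
R is euclidean: any two R-successors of the same world are R-related.
R is serial: every world has an R-successor.
(A) p ⊃ LMp is axiom B; it is valid on a frame exactly when R is symmetric. R is symmetric, so valid.
(B) MLp ⊃ Lp is the dual of axiom 5; it is valid on a frame exactly when R is euclidean. R is euclidean, so valid.
(C) Lp ⊃ Mp is axiom D; it is valid on a frame exactly when R is serial. R is serial, so valid.
(D) the dual of axiom T: valid iff R is reflexive. R is reflexive — valid.
(E) MMp ⊃ Mp is the dual of axiom 4, which corresponds to transitivity. R is transitive — valid.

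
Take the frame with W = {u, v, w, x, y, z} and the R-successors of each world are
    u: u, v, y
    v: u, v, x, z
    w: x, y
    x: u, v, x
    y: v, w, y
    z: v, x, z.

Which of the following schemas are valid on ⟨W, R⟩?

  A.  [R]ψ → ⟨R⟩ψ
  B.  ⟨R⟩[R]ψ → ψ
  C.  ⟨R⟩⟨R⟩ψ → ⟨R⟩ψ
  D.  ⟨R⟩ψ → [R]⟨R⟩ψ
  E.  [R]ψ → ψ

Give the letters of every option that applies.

A

R is not reflexive: not w R w.
R is not symmetric: u R y but not y R u.
R is not transitive: u R v and v R x but not u R x.
R is not euclidean: u R v and u R y but not v R y.
R is serial: every world has an R-successor.
(A) [R]ψ → ⟨R⟩ψ (axiom D) characterises the serial frames. R is serial — valid.
(B) ⟨R⟩[R]ψ → ψ is the dual of axiom B, which corresponds to symmetry. R is not symmetric — not valid.
(C) ⟨R⟩⟨R⟩ψ → ⟨R⟩ψ is the dual of axiom 4; it is valid on a frame exactly when R is transitive. R is not transitive, so not valid.
(D) ⟨R⟩ψ → [R]⟨R⟩ψ is axiom 5; it is valid on a frame exactly when R is euclidean. R is not euclidean, so not valid.
(E) [R]ψ → ψ (axiom T) characterises the reflexive frames. R is not reflexive — not valid.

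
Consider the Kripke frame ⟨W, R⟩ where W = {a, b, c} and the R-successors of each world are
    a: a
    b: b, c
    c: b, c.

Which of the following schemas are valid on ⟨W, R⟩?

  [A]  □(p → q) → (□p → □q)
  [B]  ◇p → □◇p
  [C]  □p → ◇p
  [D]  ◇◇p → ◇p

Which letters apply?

A, B, C, D

R is transitive: R is closed under composition.
R is euclidean: any two R-successors of the same world are R-related.
R is serial: every world has an R-successor.
(A) □(p → q) → (□p → □q) is the K axiom; it holds on all frames — valid.
(B) ◇p → □◇p is axiom 5, which corresponds to the euclidean property. R is euclidean — valid.
(C) axiom D: valid iff R is serial. R is serial — valid.
(D) ◇◇p → ◇p is the dual of axiom 4, which corresponds to transitivity. R is transitive — valid.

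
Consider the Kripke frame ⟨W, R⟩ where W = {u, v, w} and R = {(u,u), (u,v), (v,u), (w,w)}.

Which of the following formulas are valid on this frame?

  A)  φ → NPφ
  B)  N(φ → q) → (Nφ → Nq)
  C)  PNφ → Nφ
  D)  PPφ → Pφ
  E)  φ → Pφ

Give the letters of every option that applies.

R is not reflexive: not v R v.
R is symmetric: every R-edge is matched by its reverse.
R is not transitive: v R u and u R v but not v R v.
R is not euclidean: u R v and u R v but not v R v.
(A) axiom B: valid iff R is symmetric. R is symmetric — valid.
(B) N(φ → q) → (Nφ → Nq) is axiom K, valid on every Kripke frame — valid.
(C) PNφ → Nφ is the dual of axiom 5; it is valid on a frame exactly when R is euclidean. R is not euclidean, so not valid.
(D) the dual of axiom 4: valid iff R is transitive. R is not transitive — not valid.
(E) the dual of axiom T: valid iff R is reflexive. R is not reflexive — not valid.

A, B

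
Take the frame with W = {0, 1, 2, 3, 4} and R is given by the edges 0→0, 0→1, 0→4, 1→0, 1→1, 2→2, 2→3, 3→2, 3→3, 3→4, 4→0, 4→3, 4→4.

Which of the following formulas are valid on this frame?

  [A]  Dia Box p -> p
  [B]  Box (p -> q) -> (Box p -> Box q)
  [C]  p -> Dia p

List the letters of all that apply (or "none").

R is reflexive: each world relates to itself.
R is symmetric: every R-edge is matched by its reverse.
(A) Dia Box p -> p is the dual of axiom B, which corresponds to symmetry. R is symmetric — valid.
(B) Box (p -> q) -> (Box p -> Box q) is axiom K, valid on every Kripke frame — valid.
(C) the dual of axiom T: valid iff R is reflexive. R is reflexive — valid.

A, B, C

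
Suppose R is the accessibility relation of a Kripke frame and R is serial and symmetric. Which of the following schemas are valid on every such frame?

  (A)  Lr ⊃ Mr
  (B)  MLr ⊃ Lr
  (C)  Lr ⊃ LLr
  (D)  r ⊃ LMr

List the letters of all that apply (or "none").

(A) Lr ⊃ Mr is axiom D; it is valid on a frame exactly when R is serial. Every such R is serial, so valid.
(B) the dual of axiom 5: valid iff R is euclidean. Such an R need not be euclidean — not valid.
(C) Lr ⊃ LLr is axiom 4; it is valid on a frame exactly when R is transitive. Such an R need not be transitive, so not valid.
(D) r ⊃ LMr is axiom B; it is valid on a frame exactly when R is symmetric. Every such R is symmetric, so valid.

A, D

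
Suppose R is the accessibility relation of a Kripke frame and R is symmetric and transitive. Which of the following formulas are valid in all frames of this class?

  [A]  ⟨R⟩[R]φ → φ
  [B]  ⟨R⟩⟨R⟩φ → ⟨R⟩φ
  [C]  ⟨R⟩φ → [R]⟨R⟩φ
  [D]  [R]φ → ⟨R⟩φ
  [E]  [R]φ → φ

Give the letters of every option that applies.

A, B, C

A symmetric transitive relation is euclidean (uRv and uRw give vRu by symmetry, then vRw by transitivity).
(A) ⟨R⟩[R]φ → φ is the dual of axiom B, which corresponds to symmetry. Every such R is symmetric — valid.
(B) ⟨R⟩⟨R⟩φ → ⟨R⟩φ (the dual of axiom 4) characterises the transitive frames. Every such R is transitive — valid.
(C) ⟨R⟩φ → [R]⟨R⟩φ is axiom 5; it is valid on a frame exactly when R is euclidean. Every such R is euclidean, so valid.
(D) axiom D: valid iff R is serial. Such an R need not be serial — not valid.
(E) [R]φ → φ (axiom T) characterises the reflexive frames. Such an R need not be reflexive — not valid.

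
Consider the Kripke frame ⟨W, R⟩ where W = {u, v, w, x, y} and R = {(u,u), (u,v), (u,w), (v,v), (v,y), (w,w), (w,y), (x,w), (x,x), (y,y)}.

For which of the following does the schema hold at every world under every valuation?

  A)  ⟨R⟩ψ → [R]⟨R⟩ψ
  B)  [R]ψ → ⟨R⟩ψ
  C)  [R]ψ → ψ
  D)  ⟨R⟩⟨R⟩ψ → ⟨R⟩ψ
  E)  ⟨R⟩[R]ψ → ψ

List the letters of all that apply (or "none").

B, C

R is reflexive: each world relates to itself.
R is not symmetric: u R v but not v R u.
R is not transitive: u R v and v R y but not u R y.
R is not euclidean: u R v and u R u but not v R u.
R is serial: every world has an R-successor.
(A) ⟨R⟩ψ → [R]⟨R⟩ψ is axiom 5, which corresponds to the euclidean property. R is not euclidean — not valid.
(B) [R]ψ → ⟨R⟩ψ is axiom D; it is valid on a frame exactly when R is serial. R is serial, so valid.
(C) axiom T: valid iff R is reflexive. R is reflexive — valid.
(D) ⟨R⟩⟨R⟩ψ → ⟨R⟩ψ is the dual of axiom 4, which corresponds to transitivity. R is not transitive — not valid.
(E) the dual of axiom B: valid iff R is symmetric. R is not symmetric — not valid.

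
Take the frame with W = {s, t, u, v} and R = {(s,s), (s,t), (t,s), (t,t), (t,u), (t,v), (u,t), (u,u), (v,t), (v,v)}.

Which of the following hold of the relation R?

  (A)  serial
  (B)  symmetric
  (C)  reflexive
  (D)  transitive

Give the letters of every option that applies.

A, B, C

(A) serial: every world has an R-successor.
(B) symmetric: every R-edge is matched by its reverse.
(C) reflexive: each world relates to itself.
(D) not transitive: s R t and t R u but not s R u.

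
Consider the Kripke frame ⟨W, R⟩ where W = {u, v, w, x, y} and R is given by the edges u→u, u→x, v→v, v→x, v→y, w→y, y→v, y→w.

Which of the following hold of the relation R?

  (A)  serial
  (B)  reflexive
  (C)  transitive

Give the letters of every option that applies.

none

(A) not serial: x has no R-successor.
(B) not reflexive: not w R w.
(C) not transitive: v R y and y R w but not v R w.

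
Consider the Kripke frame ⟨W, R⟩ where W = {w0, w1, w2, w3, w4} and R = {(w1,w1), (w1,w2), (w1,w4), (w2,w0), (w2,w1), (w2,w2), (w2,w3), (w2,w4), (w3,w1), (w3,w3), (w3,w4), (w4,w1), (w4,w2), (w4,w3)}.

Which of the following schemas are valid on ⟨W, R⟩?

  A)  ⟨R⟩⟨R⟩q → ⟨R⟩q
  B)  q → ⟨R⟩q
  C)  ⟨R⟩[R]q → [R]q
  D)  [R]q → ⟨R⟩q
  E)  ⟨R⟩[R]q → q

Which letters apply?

R is not reflexive: not w0 R w0.
R is not symmetric: w2 R w0 but not w0 R w2.
R is not transitive: w1 R w2 and w2 R w0 but not w1 R w0.
R is not euclidean: w2 R w0 and w2 R w1 but not w0 R w1.
R is not serial: w0 has no R-successor.
(A) the dual of axiom 4: valid iff R is transitive. R is not transitive — not valid.
(B) q → ⟨R⟩q (the dual of axiom T) characterises the reflexive frames. R is not reflexive — not valid.
(C) ⟨R⟩[R]q → [R]q (the dual of axiom 5) characterises the euclidean frames. R is not euclidean — not valid.
(D) [R]q → ⟨R⟩q is axiom D, which corresponds to seriality. R is not serial — not valid.
(E) ⟨R⟩[R]q → q is the dual of axiom B; it is valid on a frame exactly when R is symmetric. R is not symmetric, so not valid.

none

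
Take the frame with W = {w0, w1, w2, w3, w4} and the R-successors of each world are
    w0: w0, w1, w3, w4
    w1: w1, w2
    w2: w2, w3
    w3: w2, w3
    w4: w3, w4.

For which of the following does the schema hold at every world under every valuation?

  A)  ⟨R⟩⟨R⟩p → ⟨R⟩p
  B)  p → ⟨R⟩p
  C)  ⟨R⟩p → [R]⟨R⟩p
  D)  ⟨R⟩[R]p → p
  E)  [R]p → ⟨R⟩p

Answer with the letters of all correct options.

R is reflexive: each world relates to itself.
R is not symmetric: w0 R w1 but not w1 R w0.
R is not transitive: w0 R w1 and w1 R w2 but not w0 R w2.
R is not euclidean: w0 R w1 and w0 R w0 but not w1 R w0.
R is serial: every world has an R-successor.
(A) the dual of axiom 4: valid iff R is transitive. R is not transitive — not valid.
(B) p → ⟨R⟩p is the dual of axiom T, which corresponds to reflexivity. R is reflexive — valid.
(C) ⟨R⟩p → [R]⟨R⟩p (axiom 5) characterises the euclidean frames. R is not euclidean — not valid.
(D) ⟨R⟩[R]p → p (the dual of axiom B) characterises the symmetric frames. R is not symmetric — not valid.
(E) axiom D: valid iff R is serial. R is serial — valid.

B, E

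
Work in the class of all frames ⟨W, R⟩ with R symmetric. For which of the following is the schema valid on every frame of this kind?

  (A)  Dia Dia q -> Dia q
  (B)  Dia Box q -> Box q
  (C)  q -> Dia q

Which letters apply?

none

(A) the dual of axiom 4: valid iff R is transitive. Such an R need not be transitive — not valid.
(B) Dia Box q -> Box q is the dual of axiom 5; it is valid on a frame exactly when R is euclidean. Such an R need not be euclidean, so not valid.
(C) q -> Dia q is the dual of axiom T; it is valid on a frame exactly when R is reflexive. Such an R need not be reflexive, so not valid.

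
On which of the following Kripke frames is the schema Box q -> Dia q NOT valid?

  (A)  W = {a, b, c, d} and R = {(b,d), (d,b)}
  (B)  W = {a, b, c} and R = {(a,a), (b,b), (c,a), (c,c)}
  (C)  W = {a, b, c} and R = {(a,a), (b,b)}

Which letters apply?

A, C

The schema Box q -> Dia q is axiom D; it is valid on a frame iff R is serial.
(A) R is not serial (a has no R-successor), so the schema fails here.
(B) R is serial (every world has an R-successor), so the schema is valid here.
(C) R is not serial (c has no R-successor), so the schema fails here.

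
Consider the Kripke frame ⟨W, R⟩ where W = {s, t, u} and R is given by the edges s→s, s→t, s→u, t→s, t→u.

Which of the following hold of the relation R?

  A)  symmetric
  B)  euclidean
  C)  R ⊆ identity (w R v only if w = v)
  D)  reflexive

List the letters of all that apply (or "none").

none

(A) not symmetric: s R u but not u R s.
(B) not euclidean: s R u and s R s but not u R s.
(C) not ⊆ identity: s R t with s ≠ t.
(D) not reflexive: not t R t.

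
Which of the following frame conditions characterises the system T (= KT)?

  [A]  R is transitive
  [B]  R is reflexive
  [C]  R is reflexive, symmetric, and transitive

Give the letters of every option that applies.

(A) this class determines K4, not T (= KT).
(B) T (= KT) is sound and complete for exactly this class.
(C) this class determines S5, not T (= KT).

B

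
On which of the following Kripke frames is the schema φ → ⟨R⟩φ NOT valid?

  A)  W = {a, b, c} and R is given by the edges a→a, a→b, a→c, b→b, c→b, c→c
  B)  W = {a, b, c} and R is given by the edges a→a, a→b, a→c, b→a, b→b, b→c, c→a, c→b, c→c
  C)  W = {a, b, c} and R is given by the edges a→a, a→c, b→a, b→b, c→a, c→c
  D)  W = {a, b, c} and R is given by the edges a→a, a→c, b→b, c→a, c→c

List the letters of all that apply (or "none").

The schema φ → ⟨R⟩φ is the dual of axiom T; it is valid on a frame iff R is reflexive.
(A) R is reflexive (each world relates to itself), so the schema is valid here.
(B) R is reflexive (each world relates to itself), so the schema is valid here.
(C) R is reflexive (each world relates to itself), so the schema is valid here.
(D) R is reflexive (each world relates to itself), so the schema is valid here.

none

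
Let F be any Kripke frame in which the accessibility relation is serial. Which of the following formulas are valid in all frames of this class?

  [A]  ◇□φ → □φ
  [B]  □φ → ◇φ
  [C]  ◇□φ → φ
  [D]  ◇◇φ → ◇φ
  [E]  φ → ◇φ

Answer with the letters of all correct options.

B

(A) ◇□φ → □φ is the dual of axiom 5, which corresponds to the euclidean property. Such an R need not be euclidean — not valid.
(B) □φ → ◇φ (axiom D) characterises the serial frames. Every such R is serial — valid.
(C) the dual of axiom B: valid iff R is symmetric. Such an R need not be symmetric — not valid.
(D) the dual of axiom 4: valid iff R is transitive. Such an R need not be transitive — not valid.
(E) the dual of axiom T: valid iff R is reflexive. Such an R need not be reflexive — not valid.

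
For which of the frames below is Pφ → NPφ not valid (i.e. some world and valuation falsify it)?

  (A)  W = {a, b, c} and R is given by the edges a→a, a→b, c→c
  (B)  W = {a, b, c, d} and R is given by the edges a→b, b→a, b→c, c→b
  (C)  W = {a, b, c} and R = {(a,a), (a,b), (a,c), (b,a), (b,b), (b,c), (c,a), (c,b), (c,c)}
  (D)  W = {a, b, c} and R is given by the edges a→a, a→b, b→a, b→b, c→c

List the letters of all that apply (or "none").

The schema Pφ → NPφ is axiom 5; it is valid on a frame iff R is euclidean.
(A) R is not euclidean (a R b and a R a but not b R a), so the schema fails here.
(B) R is not euclidean (b R a and b R c but not a R c), so the schema fails here.
(C) R is euclidean (any two R-successors of the same world are R-related), so the schema is valid here.
(D) R is euclidean (any two R-successors of the same world are R-related), so the schema is valid here.

A, B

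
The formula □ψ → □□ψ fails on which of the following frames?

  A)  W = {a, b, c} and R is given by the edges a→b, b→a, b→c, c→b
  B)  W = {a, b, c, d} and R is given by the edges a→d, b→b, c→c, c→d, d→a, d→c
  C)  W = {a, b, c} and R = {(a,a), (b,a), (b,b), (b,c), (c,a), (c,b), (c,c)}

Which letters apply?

The schema □ψ → □□ψ is axiom 4; it is valid on a frame iff R is transitive.
(A) R is not transitive (a R b and b R a but not a R a), so the schema fails here.
(B) R is not transitive (a R d and d R a but not a R a), so the schema fails here.
(C) R is transitive (R is closed under composition), so the schema is valid here.

A, B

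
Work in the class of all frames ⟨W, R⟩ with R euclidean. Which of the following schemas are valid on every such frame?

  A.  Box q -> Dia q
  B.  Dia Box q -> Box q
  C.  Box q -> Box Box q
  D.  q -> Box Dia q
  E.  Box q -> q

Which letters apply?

(A) axiom D: valid iff R is serial. Such an R need not be serial — not valid.
(B) the dual of axiom 5: valid iff R is euclidean. Every such R is euclidean — valid.
(C) axiom 4: valid iff R is transitive. Such an R need not be transitive — not valid.
(D) q -> Box Dia q (axiom B) characterises the symmetric frames. Such an R need not be symmetric — not valid.
(E) Box q -> q is axiom T, which corresponds to reflexivity. Such an R need not be reflexive — not valid.

B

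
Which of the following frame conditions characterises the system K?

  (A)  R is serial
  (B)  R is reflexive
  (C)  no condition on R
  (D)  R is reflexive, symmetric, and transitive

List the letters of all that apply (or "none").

C

(A) this class determines D, not K.
(B) this class determines T (= KT), not K.
(C) K is sound and complete for exactly this class.
(D) this class determines S5, not K.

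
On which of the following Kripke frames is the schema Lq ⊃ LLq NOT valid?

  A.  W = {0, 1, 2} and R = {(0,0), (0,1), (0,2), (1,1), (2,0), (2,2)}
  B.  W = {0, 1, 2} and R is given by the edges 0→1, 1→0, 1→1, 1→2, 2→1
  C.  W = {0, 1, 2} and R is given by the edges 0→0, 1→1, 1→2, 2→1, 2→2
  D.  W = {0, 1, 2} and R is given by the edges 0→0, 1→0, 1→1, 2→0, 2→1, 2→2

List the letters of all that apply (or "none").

The schema Lq ⊃ LLq is axiom 4; it is valid on a frame iff R is transitive.
(A) R is not transitive (2 R 0 and 0 R 1 but not 2 R 1), so the schema fails here.
(B) R is not transitive (0 R 1 and 1 R 0 but not 0 R 0), so the schema fails here.
(C) R is transitive (R is closed under composition), so the schema is valid here.
(D) R is transitive (R is closed under composition), so the schema is valid here.

A, B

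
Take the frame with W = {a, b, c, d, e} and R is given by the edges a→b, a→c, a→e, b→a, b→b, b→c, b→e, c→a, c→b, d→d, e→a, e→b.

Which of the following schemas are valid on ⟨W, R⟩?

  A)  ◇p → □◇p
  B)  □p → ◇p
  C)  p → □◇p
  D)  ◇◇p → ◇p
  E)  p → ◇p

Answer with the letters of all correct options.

R is not reflexive: not a R a.
R is symmetric: every R-edge is matched by its reverse.
R is not transitive: a R b and b R a but not a R a.
R is not euclidean: a R c and a R e but not c R e.
R is serial: every world has an R-successor.
(A) axiom 5: valid iff R is euclidean. R is not euclidean — not valid.
(B) □p → ◇p is axiom D; it is valid on a frame exactly when R is serial. R is serial, so valid.
(C) axiom B: valid iff R is symmetric. R is symmetric — valid.
(D) ◇◇p → ◇p is the dual of axiom 4; it is valid on a frame exactly when R is transitive. R is not transitive, so not valid.
(E) the dual of axiom T: valid iff R is reflexive. R is not reflexive — not valid.

B, C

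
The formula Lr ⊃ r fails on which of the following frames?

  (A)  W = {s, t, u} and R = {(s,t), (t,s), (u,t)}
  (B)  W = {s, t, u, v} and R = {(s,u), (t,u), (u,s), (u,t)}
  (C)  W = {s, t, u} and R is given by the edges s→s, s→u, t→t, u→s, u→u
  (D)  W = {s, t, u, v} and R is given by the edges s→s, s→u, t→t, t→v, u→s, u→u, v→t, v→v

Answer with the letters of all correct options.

A, B

The schema Lr ⊃ r is axiom T; it is valid on a frame iff R is reflexive.
(A) R is not reflexive (not s R s), so the schema fails here.
(B) R is not reflexive (not s R s), so the schema fails here.
(C) R is reflexive (each world relates to itself), so the schema is valid here.
(D) R is reflexive (each world relates to itself), so the schema is valid here.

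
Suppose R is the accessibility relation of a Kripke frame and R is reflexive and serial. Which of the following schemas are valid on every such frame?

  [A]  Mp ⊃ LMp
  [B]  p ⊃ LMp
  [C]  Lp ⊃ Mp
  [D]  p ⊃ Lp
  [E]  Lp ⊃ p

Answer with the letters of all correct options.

(A) axiom 5: valid iff R is euclidean. Such an R need not be euclidean — not valid.
(B) p ⊃ LMp is axiom B; it is valid on a frame exactly when R is symmetric. Such an R need not be symmetric, so not valid.
(C) axiom D: valid iff R is serial. Every such R is serial — valid.
(D) p ⊃ Lp (equivalent to ◇p→p) corresponds to R being a subset of the identity. Such an R need not be a subset of the identity, so not valid.
(E) axiom T: valid iff R is reflexive. Every such R is reflexive — valid.

C, E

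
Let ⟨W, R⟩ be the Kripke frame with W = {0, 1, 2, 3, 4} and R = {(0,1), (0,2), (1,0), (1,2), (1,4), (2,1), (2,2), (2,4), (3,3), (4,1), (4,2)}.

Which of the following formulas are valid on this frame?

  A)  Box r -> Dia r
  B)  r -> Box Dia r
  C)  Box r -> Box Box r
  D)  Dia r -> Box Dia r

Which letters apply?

R is not symmetric: 0 R 2 but not 2 R 0.
R is not transitive: 0 R 1 and 1 R 0 but not 0 R 0.
R is not euclidean: 1 R 0 and 1 R 4 but not 0 R 4.
R is serial: every world has an R-successor.
(A) Box r -> Dia r (axiom D) characterises the serial frames. R is serial — valid.
(B) r -> Box Dia r (axiom B) characterises the symmetric frames. R is not symmetric — not valid.
(C) Box r -> Box Box r (axiom 4) characterises the transitive frames. R is not transitive — not valid.
(D) Dia r -> Box Dia r (axiom 5) characterises the euclidean frames. R is not euclidean — not valid.

A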